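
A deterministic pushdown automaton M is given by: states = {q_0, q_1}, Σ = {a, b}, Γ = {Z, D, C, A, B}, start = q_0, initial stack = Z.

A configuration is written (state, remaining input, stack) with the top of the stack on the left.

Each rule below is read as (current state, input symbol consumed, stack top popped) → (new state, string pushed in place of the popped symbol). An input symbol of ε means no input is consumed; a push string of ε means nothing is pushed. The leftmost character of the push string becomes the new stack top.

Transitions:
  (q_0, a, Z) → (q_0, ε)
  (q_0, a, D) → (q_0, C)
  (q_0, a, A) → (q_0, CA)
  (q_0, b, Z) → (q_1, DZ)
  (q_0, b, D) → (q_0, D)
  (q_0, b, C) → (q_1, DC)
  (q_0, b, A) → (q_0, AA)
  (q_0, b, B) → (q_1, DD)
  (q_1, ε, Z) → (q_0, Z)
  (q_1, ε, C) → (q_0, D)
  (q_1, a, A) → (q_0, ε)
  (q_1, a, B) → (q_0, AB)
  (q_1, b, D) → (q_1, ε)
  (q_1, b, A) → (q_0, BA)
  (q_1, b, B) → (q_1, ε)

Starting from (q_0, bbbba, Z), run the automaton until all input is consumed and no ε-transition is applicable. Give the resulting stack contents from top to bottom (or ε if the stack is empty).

(q_0, bbbba, Z)
  read b, top Z: go to q_1, push DZ → (q_1, bbba, DZ)
  read b, top D: go to q_1, push ε → (q_1, bba, Z)
  ε-move, top Z: go to q_0, push Z → (q_0, bba, Z)
  read b, top Z: go to q_1, push DZ → (q_1, ba, DZ)
  read b, top D: go to q_1, push ε → (q_1, a, Z)
  ε-move, top Z: go to q_0, push Z → (q_0, a, Z)
  read a, top Z: go to q_0, push ε → (q_0, ε, ε)
All input consumed in state q_0 with stack ε.

ε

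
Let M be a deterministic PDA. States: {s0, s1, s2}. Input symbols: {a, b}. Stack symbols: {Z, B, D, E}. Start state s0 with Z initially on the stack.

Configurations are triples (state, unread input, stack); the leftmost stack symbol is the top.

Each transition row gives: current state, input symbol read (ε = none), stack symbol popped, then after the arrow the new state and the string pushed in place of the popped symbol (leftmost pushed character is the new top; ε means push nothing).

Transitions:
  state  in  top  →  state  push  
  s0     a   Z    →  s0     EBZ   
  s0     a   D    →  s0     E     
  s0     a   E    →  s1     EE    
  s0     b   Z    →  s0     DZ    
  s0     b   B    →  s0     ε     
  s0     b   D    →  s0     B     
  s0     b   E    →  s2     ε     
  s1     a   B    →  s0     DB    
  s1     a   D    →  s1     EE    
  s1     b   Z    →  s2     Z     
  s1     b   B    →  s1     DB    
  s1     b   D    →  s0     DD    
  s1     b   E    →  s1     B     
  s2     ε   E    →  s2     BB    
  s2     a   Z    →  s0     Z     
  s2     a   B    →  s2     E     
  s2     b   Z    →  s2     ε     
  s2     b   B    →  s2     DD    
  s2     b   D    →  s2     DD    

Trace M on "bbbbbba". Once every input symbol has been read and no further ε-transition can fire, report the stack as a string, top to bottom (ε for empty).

(s0, bbbbbba, Z) ⊢ (s0, bbbbba, DZ) ⊢ (s0, bbbba, BZ) ⊢ (s0, bbba, Z) ⊢ (s0, bba, DZ) ⊢ (s0, ba, BZ) ⊢ (s0, a, Z) ⊢ (s0, ε, EBZ)
All input consumed in state s0 with stack EBZ.

EBZ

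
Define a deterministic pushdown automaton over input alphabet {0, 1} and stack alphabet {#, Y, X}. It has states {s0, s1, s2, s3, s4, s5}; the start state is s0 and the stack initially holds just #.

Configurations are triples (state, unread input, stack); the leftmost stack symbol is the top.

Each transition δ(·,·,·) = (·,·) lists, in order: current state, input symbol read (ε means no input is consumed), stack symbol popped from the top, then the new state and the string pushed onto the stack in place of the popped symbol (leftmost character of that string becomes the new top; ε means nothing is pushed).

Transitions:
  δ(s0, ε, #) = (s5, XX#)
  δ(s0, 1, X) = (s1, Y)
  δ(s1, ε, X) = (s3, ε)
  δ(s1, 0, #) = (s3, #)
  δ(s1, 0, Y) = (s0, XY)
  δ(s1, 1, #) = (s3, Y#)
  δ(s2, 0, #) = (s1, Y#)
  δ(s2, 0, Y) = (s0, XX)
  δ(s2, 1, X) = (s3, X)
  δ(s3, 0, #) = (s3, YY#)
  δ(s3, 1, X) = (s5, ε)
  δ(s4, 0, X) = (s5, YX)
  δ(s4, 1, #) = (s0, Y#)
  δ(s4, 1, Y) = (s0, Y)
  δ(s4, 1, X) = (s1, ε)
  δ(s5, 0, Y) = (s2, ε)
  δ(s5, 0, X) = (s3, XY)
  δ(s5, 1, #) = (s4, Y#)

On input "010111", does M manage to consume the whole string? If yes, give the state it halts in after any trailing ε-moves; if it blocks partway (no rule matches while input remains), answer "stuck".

s4

(s0, 010111, #) ⊢ (s5, 010111, XX#) ⊢ (s3, 10111, XYX#) ⊢ (s5, 0111, YX#) ⊢ (s2, 111, X#) ⊢ (s3, 11, X#) ⊢ (s5, 1, #) ⊢ (s4, ε, Y#)
All input consumed; M is in state s4.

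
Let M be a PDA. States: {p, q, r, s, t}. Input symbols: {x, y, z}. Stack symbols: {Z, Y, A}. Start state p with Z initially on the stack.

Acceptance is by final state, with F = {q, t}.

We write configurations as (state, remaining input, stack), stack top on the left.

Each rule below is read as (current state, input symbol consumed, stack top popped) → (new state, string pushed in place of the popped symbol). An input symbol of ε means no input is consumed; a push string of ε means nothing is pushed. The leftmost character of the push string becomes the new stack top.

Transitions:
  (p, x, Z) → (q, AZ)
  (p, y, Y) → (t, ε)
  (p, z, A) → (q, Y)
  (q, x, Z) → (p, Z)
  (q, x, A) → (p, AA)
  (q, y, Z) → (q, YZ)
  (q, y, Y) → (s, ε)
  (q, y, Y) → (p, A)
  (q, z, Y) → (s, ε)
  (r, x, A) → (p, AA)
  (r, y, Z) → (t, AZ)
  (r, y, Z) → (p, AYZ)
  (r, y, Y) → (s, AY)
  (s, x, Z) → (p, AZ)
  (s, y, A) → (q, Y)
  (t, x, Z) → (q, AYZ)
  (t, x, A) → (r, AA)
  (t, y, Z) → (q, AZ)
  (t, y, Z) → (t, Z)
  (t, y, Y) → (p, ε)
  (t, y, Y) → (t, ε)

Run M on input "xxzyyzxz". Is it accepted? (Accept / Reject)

One accepting computation: (p, xxzyyzxz, Z) ⊢ (q, xzyyzxz, AZ) ⊢ (p, zyyzxz, AAZ) ⊢ (q, yyzxz, YAZ) ⊢ (s, yzxz, AZ) ⊢ (q, zxz, YZ) ⊢ (s, xz, Z) ⊢ (p, z, AZ) ⊢ (q, ε, YZ)
All input consumed and state q ∈ F.

Accept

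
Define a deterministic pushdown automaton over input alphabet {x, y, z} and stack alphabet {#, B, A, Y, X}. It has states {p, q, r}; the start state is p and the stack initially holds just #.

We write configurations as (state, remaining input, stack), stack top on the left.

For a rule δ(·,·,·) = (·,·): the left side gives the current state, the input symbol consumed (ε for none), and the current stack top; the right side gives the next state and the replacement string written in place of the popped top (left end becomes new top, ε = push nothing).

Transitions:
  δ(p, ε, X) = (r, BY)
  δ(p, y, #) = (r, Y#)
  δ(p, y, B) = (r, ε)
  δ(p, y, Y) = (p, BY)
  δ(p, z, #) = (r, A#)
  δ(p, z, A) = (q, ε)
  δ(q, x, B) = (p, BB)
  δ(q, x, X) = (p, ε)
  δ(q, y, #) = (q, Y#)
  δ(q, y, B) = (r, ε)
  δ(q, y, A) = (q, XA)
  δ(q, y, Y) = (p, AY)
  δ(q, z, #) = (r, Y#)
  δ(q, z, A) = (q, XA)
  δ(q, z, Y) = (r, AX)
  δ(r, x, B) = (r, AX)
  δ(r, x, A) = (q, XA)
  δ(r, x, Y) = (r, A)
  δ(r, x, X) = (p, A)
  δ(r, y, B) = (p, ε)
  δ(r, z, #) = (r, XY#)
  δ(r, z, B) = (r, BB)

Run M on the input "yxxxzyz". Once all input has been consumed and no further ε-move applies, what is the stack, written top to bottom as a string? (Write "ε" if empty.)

(p, yxxxzyz, #)
  read y, top #: go to r, push Y# → (r, xxxzyz, Y#)
  read x, top Y: go to r, push A → (r, xxzyz, A#)
  read x, top A: go to q, push XA → (q, xzyz, XA#)
  read x, top X: go to p, push ε → (p, zyz, A#)
  read z, top A: go to q, push ε → (q, yz, #)
  read y, top #: go to q, push Y# → (q, z, Y#)
  read z, top Y: go to r, push AX → (r, ε, AX#)
All input consumed in state r with stack AX#.

AX#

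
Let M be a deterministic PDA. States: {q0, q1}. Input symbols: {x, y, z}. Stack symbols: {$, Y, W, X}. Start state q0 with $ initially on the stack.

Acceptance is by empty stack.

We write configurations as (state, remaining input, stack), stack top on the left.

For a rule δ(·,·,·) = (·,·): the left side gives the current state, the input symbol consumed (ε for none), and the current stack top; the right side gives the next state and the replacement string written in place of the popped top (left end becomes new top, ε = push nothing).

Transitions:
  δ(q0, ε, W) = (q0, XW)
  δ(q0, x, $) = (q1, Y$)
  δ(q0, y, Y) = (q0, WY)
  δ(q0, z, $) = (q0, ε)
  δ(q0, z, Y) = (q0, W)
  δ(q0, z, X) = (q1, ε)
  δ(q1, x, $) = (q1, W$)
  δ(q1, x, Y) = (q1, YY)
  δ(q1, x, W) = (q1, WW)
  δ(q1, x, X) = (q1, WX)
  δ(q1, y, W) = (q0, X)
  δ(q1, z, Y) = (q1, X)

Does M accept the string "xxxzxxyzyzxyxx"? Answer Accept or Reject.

Reject

(q0, xxxzxxyzyzxyxx, $)
  read x, top $: go to q1, push Y$ → (q1, xxzxxyzyzxyxx, Y$)
  read x, top Y: go to q1, push YY → (q1, xzxxyzyzxyxx, YY$)
  read x, top Y: go to q1, push YY → (q1, zxxyzyzxyxx, YYY$)
  read z, top Y: go to q1, push X → (q1, xxyzyzxyxx, XYY$)
  read x, top X: go to q1, push WX → (q1, xyzyzxyxx, WXYY$)
  read x, top W: go to q1, push WW → (q1, yzyzxyxx, WWXYY$)
  read y, top W: go to q0, push X → (q0, zyzxyxx, XWXYY$)
  read z, top X: go to q1, push ε → (q1, yzxyxx, WXYY$)
  read y, top W: go to q0, push X → (q0, zxyxx, XXYY$)
  read z, top X: go to q1, push ε → (q1, xyxx, XYY$)
  read x, top X: go to q1, push WX → (q1, yxx, WXYY$)
  read y, top W: go to q0, push X → (q0, xx, XXYY$)
No transition applies at (q0, xx, XXYY$); input not fully consumed.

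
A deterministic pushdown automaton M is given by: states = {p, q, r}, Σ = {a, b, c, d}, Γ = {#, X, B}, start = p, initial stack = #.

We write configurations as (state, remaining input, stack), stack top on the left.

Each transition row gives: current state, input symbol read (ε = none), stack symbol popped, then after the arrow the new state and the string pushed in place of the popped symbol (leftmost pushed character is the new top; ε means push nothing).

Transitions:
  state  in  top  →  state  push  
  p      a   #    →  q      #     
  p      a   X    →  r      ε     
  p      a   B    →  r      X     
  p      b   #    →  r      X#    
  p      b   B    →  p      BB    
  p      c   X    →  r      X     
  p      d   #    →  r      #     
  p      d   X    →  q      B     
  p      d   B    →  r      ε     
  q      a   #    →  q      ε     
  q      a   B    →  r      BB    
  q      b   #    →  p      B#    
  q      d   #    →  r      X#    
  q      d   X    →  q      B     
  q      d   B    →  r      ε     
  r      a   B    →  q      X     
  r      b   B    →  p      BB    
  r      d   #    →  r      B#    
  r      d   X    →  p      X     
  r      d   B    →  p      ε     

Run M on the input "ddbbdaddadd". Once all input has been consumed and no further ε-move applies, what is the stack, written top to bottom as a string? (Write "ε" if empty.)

(p, ddbbdaddadd, #)
  read d, top #: go to r, push # → (r, dbbdaddadd, #)
  read d, top #: go to r, push B# → (r, bbdaddadd, B#)
  read b, top B: go to p, push BB → (p, bdaddadd, BB#)
  read b, top B: go to p, push BB → (p, daddadd, BBB#)
  read d, top B: go to r, push ε → (r, addadd, BB#)
  read a, top B: go to q, push X → (q, ddadd, XB#)
  read d, top X: go to q, push B → (q, dadd, BB#)
  read d, top B: go to r, push ε → (r, add, B#)
  read a, top B: go to q, push X → (q, dd, X#)
  read d, top X: go to q, push B → (q, d, B#)
  read d, top B: go to r, push ε → (r, ε, #)
All input consumed in state r with stack #.

#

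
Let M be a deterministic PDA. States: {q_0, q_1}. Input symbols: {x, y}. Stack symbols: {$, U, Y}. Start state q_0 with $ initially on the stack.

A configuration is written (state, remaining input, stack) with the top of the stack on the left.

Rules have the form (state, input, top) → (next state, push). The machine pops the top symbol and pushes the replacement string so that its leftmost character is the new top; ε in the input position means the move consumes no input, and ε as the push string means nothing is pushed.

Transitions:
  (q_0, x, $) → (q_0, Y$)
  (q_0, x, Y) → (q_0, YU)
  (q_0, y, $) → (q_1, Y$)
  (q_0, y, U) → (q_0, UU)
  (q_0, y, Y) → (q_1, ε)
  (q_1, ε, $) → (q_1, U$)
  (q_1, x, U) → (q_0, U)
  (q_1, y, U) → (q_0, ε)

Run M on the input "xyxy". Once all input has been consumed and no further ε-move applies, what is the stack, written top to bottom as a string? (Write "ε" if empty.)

UU$

(q_0, xyxy, $)
  read x, top $: go to q_0, push Y$ → (q_0, yxy, Y$)
  read y, top Y: go to q_1, push ε → (q_1, xy, $)
  ε-move, top $: go to q_1, push U$ → (q_1, xy, U$)
  read x, top U: go to q_0, push U → (q_0, y, U$)
  read y, top U: go to q_0, push UU → (q_0, ε, UU$)
All input consumed in state q_0 with stack UU$.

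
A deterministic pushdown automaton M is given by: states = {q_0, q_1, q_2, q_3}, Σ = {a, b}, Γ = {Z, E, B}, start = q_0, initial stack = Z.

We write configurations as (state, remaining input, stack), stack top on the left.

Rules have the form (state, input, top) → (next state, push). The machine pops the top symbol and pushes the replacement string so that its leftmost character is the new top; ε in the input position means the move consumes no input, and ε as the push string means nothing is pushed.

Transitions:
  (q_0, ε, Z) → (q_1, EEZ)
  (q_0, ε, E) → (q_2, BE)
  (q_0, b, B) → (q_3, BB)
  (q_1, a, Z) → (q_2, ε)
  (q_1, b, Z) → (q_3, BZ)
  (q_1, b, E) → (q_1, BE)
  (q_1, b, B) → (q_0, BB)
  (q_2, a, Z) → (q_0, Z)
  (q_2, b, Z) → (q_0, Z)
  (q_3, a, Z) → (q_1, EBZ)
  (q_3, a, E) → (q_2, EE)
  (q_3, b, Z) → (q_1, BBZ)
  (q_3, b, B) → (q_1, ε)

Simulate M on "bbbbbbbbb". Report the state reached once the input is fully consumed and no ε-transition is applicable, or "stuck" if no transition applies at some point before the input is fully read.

(q_0, bbbbbbbbb, Z)
  ε-move, top Z: go to q_1, push EEZ → (q_1, bbbbbbbbb, EEZ)
  read b, top E: go to q_1, push BE → (q_1, bbbbbbbb, BEEZ)
  read b, top B: go to q_0, push BB → (q_0, bbbbbbb, BBEEZ)
  read b, top B: go to q_3, push BB → (q_3, bbbbbb, BBBEEZ)
  read b, top B: go to q_1, push ε → (q_1, bbbbb, BBEEZ)
  read b, top B: go to q_0, push BB → (q_0, bbbb, BBBEEZ)
  read b, top B: go to q_3, push BB → (q_3, bbb, BBBBEEZ)
  read b, top B: go to q_1, push ε → (q_1, bb, BBBEEZ)
  read b, top B: go to q_0, push BB → (q_0, b, BBBBEEZ)
  read b, top B: go to q_3, push BB → (q_3, ε, BBBBBEEZ)
All input consumed; M is in state q_3.

q_3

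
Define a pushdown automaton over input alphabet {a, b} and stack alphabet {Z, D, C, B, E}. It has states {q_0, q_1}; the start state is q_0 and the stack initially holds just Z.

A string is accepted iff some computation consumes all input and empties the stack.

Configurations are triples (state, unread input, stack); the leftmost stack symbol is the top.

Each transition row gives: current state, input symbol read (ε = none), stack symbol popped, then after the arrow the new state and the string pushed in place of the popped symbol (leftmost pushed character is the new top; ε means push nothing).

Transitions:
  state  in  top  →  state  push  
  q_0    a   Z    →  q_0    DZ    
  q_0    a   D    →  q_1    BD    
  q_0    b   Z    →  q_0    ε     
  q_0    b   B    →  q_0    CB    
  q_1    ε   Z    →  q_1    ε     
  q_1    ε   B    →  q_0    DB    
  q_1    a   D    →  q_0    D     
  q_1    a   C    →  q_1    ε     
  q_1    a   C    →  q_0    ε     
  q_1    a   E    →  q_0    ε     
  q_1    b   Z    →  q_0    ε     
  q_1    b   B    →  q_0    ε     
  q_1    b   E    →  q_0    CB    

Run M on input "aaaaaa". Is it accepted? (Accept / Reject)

No computation consumes all input and empties the stack.

Reject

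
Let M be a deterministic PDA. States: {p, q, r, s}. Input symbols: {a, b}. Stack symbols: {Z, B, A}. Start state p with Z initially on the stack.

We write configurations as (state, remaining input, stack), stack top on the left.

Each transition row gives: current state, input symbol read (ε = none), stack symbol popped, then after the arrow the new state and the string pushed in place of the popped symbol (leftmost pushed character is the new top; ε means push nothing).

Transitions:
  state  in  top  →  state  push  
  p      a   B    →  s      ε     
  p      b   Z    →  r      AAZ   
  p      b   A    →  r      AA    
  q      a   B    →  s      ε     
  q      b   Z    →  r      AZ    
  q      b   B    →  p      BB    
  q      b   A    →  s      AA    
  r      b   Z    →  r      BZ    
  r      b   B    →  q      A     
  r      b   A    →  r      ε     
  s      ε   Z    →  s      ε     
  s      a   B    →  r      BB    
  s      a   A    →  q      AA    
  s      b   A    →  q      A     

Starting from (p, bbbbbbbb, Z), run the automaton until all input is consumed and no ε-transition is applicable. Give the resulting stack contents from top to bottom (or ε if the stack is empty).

(p, bbbbbbbb, Z)
  read b, top Z: go to r, push AAZ → (r, bbbbbbb, AAZ)
  read b, top A: go to r, push ε → (r, bbbbbb, AZ)
  read b, top A: go to r, push ε → (r, bbbbb, Z)
  read b, top Z: go to r, push BZ → (r, bbbb, BZ)
  read b, top B: go to q, push A → (q, bbb, AZ)
  read b, top A: go to s, push AA → (s, bb, AAZ)
  read b, top A: go to q, push A → (q, b, AAZ)
  read b, top A: go to s, push AA → (s, ε, AAAZ)
All input consumed in state s with stack AAAZ.

AAAZ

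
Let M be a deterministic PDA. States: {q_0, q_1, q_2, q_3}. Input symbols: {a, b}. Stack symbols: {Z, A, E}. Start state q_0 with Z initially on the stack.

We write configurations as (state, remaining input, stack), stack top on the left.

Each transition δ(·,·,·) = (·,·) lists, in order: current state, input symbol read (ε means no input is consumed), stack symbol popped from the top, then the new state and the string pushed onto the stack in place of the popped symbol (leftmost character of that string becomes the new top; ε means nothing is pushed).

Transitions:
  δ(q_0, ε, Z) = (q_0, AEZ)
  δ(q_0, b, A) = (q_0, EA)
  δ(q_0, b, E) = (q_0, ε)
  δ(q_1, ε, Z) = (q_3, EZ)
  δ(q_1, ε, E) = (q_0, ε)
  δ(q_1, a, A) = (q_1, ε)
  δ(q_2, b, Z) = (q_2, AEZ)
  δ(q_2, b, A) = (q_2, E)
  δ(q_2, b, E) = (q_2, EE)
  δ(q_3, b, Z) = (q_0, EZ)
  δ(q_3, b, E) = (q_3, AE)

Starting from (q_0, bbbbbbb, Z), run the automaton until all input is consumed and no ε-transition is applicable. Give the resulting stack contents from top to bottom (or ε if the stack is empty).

(q_0, bbbbbbb, Z) ⊢ (q_0, bbbbbbb, AEZ) ⊢ (q_0, bbbbbb, EAEZ) ⊢ (q_0, bbbbb, AEZ) ⊢ (q_0, bbbb, EAEZ) ⊢ (q_0, bbb, AEZ) ⊢ (q_0, bb, EAEZ) ⊢ (q_0, b, AEZ) ⊢ (q_0, ε, EAEZ)
All input consumed in state q_0 with stack EAEZ.

EAEZ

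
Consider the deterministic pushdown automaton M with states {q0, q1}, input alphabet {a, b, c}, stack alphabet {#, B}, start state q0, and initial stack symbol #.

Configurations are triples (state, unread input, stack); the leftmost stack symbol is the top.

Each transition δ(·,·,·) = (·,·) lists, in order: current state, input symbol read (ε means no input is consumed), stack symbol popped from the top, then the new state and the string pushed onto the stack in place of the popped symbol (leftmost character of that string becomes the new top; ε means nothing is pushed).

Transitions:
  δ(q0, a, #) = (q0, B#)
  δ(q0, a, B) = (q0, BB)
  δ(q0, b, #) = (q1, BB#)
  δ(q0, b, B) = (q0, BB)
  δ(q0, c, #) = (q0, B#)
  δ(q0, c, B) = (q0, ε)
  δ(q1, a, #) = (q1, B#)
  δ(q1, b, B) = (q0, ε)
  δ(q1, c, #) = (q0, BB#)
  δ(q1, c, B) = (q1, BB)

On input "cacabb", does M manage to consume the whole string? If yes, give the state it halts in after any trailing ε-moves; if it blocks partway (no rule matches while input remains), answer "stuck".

(q0, cacabb, #)
  read c, top #: go to q0, push B# → (q0, acabb, B#)
  read a, top B: go to q0, push BB → (q0, cabb, BB#)
  read c, top B: go to q0, push ε → (q0, abb, B#)
  read a, top B: go to q0, push BB → (q0, bb, BB#)
  read b, top B: go to q0, push BB → (q0, b, BBB#)
  read b, top B: go to q0, push BB → (q0, ε, BBBB#)
All input consumed; M is in state q0.

q0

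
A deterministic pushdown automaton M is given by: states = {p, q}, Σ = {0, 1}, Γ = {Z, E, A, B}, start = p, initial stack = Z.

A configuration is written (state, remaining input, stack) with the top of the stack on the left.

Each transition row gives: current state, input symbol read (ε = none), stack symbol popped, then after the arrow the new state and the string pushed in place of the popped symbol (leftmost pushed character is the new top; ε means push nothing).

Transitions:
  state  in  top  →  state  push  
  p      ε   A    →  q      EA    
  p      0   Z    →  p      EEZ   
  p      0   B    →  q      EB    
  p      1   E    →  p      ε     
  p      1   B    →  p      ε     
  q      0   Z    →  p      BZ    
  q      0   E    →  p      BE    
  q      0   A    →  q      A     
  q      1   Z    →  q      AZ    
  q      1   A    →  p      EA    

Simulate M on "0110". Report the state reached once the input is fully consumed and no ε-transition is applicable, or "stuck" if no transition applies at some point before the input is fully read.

(p, 0110, Z)
  read 0, top Z: go to p, push EEZ → (p, 110, EEZ)
  read 1, top E: go to p, push ε → (p, 10, EZ)
  read 1, top E: go to p, push ε → (p, 0, Z)
  read 0, top Z: go to p, push EEZ → (p, ε, EEZ)
All input consumed; M is in state p.

p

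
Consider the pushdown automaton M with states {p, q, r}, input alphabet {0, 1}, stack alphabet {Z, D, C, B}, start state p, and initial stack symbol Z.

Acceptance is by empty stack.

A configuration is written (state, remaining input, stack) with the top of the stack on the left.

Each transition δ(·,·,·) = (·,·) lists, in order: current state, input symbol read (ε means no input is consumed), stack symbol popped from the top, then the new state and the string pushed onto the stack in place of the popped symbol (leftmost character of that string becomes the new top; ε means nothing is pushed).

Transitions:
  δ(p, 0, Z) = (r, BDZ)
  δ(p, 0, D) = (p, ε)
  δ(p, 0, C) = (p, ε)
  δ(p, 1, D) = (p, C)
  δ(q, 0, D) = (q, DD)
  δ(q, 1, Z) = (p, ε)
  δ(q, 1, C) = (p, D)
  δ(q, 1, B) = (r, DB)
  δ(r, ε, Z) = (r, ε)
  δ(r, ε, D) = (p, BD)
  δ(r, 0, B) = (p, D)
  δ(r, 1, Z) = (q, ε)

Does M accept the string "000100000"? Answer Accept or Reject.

No computation consumes all input and empties the stack.

Reject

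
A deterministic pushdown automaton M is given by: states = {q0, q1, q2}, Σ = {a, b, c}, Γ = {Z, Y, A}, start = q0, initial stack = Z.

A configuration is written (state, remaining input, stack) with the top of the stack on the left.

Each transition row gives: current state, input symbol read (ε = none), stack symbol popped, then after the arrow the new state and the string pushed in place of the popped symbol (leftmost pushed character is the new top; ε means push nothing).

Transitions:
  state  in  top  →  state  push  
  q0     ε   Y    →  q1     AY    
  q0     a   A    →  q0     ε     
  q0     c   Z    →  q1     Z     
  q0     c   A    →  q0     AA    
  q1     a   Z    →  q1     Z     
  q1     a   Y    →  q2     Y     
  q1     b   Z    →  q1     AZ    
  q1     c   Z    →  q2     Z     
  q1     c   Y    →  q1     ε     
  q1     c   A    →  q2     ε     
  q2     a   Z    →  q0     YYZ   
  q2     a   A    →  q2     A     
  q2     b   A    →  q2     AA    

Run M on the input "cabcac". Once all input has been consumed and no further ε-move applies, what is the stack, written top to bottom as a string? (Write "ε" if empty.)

YYZ

(q0, cabcac, Z) ⊢ (q1, abcac, Z) ⊢ (q1, bcac, Z) ⊢ (q1, cac, AZ) ⊢ (q2, ac, Z) ⊢ (q0, c, YYZ) ⊢ (q1, c, AYYZ) ⊢ (q2, ε, YYZ)
All input consumed in state q2 with stack YYZ.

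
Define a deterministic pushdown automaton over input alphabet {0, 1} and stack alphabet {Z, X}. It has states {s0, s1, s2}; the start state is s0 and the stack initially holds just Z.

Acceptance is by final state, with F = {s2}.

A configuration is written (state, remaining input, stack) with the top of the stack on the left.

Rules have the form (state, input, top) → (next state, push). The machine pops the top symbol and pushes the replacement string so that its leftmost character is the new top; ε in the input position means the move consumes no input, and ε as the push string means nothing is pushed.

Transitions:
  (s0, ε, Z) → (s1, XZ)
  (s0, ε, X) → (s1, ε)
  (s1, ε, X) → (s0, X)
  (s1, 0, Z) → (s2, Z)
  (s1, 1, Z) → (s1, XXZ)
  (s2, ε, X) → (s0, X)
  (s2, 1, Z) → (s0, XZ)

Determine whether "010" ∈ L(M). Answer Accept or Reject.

(s0, 010, Z) ⊢ (s1, 010, XZ) ⊢ (s0, 010, XZ) ⊢ (s1, 010, Z) ⊢ (s2, 10, Z) ⊢ (s0, 0, XZ) ⊢ (s1, 0, Z) ⊢ (s2, ε, Z)
All input consumed; state s2 ∈ F.

Accept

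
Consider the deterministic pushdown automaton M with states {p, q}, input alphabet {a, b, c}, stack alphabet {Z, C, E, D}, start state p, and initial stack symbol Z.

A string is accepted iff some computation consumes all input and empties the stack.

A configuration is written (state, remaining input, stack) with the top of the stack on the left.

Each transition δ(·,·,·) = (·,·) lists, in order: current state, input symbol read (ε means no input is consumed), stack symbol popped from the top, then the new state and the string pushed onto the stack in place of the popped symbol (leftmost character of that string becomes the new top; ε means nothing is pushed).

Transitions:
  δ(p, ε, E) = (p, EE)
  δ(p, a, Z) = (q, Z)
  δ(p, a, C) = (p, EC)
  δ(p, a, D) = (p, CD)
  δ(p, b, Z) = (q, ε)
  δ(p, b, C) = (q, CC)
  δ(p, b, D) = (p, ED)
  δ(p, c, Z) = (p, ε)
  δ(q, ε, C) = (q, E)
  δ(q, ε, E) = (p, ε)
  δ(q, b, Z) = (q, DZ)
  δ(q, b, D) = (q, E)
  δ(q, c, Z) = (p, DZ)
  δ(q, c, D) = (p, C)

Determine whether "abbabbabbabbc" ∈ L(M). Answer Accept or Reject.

Accept

(p, abbabbabbabbc, Z) ⊢ (q, bbabbabbabbc, Z) ⊢ (q, babbabbabbc, DZ) ⊢ (q, abbabbabbc, EZ) ⊢ (p, abbabbabbc, Z) ⊢ (q, bbabbabbc, Z) ⊢ (q, babbabbc, DZ) ⊢ (q, abbabbc, EZ) ⊢ (p, abbabbc, Z) ⊢ (q, bbabbc, Z) ⊢ (q, babbc, DZ) ⊢ (q, abbc, EZ) ⊢ (p, abbc, Z) ⊢ (q, bbc, Z) ⊢ (q, bc, DZ) ⊢ (q, c, EZ) ⊢ (p, c, Z) ⊢ (p, ε, ε)
All input consumed and the stack is empty.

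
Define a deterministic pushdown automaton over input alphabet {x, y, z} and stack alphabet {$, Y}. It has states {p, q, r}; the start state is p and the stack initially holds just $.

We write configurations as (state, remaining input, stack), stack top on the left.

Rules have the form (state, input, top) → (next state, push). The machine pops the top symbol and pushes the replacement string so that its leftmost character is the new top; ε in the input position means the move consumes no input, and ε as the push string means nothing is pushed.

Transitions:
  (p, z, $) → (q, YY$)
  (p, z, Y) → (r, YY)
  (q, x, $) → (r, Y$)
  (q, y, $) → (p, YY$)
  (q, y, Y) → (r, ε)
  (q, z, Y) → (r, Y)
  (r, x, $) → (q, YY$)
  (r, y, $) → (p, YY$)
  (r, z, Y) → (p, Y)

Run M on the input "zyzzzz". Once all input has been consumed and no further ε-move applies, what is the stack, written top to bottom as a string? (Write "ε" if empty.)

YYY$

(p, zyzzzz, $)
  read z, top $: go to q, push YY$ → (q, yzzzz, YY$)
  read y, top Y: go to r, push ε → (r, zzzz, Y$)
  read z, top Y: go to p, push Y → (p, zzz, Y$)
  read z, top Y: go to r, push YY → (r, zz, YY$)
  read z, top Y: go to p, push Y → (p, z, YY$)
  read z, top Y: go to r, push YY → (r, ε, YYY$)
All input consumed in state r with stack YYY$.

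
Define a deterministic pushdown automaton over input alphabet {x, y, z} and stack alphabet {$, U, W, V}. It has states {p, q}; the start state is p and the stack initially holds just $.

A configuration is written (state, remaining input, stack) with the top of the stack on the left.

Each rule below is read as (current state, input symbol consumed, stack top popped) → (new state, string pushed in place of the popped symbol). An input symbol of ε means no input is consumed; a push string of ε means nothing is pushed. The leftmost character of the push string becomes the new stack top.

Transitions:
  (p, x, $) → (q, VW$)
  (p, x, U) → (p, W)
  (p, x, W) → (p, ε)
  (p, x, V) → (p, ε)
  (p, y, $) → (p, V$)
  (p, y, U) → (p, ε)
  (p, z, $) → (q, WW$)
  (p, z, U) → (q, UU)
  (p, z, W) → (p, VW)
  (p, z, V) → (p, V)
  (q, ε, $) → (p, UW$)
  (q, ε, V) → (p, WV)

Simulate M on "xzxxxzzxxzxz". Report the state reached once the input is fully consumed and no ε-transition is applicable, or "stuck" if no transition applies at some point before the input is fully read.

(p, xzxxxzzxxzxz, $) ⊢ (q, zxxxzzxxzxz, VW$) ⊢ (p, zxxxzzxxzxz, WVW$) ⊢ (p, xxxzzxxzxz, VWVW$) ⊢ (p, xxzzxxzxz, WVW$) ⊢ (p, xzzxxzxz, VW$) ⊢ (p, zzxxzxz, W$) ⊢ (p, zxxzxz, VW$) ⊢ (p, xxzxz, VW$) ⊢ (p, xzxz, W$) ⊢ (p, zxz, $) ⊢ (q, xz, WW$)
No transition for (q, x, top W); M blocks with input xz remaining.

stuck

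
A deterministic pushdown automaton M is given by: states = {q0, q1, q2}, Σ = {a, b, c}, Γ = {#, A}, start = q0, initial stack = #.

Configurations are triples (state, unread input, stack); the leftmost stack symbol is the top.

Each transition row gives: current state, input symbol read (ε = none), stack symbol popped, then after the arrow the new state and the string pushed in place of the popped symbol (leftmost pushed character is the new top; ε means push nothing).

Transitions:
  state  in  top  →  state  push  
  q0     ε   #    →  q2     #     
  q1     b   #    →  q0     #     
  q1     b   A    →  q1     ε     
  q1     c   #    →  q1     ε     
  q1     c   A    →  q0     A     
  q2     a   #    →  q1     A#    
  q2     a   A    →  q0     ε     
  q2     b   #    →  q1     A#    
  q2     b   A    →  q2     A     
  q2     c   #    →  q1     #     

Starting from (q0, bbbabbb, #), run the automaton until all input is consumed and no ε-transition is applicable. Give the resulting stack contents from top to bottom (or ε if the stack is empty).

A#

(q0, bbbabbb, #)
  ε-move, top #: go to q2, push # → (q2, bbbabbb, #)
  read b, top #: go to q1, push A# → (q1, bbabbb, A#)
  read b, top A: go to q1, push ε → (q1, babbb, #)
  read b, top #: go to q0, push # → (q0, abbb, #)
  ε-move, top #: go to q2, push # → (q2, abbb, #)
  read a, top #: go to q1, push A# → (q1, bbb, A#)
  read b, top A: go to q1, push ε → (q1, bb, #)
  read b, top #: go to q0, push # → (q0, b, #)
  ε-move, top #: go to q2, push # → (q2, b, #)
  read b, top #: go to q1, push A# → (q1, ε, A#)
All input consumed in state q1 with stack A#.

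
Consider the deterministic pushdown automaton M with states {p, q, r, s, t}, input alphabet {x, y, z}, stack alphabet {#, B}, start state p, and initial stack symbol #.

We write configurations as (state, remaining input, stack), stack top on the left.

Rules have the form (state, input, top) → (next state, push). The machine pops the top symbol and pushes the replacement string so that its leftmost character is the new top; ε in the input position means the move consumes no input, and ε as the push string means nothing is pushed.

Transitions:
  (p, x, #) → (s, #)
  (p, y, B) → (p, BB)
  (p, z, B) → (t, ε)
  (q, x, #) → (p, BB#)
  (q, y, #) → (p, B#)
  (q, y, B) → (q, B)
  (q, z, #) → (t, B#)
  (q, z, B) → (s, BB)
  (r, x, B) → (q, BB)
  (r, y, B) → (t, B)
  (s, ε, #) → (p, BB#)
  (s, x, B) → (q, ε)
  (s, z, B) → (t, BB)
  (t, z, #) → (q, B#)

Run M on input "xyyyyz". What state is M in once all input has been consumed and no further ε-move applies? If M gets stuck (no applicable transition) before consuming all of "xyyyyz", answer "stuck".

(p, xyyyyz, #)
  read x, top #: go to s, push # → (s, yyyyz, #)
  ε-move, top #: go to p, push BB# → (p, yyyyz, BB#)
  read y, top B: go to p, push BB → (p, yyyz, BBB#)
  read y, top B: go to p, push BB → (p, yyz, BBBB#)
  read y, top B: go to p, push BB → (p, yz, BBBBB#)
  read y, top B: go to p, push BB → (p, z, BBBBBB#)
  read z, top B: go to t, push ε → (t, ε, BBBBB#)
All input consumed; M is in state t.

t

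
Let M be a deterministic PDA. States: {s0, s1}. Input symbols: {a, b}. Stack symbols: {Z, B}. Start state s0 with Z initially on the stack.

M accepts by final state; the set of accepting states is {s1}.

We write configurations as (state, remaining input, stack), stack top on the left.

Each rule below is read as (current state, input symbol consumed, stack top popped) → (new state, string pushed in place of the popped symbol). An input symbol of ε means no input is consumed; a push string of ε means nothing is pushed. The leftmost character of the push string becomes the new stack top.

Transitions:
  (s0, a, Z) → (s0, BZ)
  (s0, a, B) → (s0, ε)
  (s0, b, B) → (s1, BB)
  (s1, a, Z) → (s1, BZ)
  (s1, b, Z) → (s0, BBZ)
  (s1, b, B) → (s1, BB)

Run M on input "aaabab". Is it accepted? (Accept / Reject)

(s0, aaabab, Z)
  read a, top Z: go to s0, push BZ → (s0, aabab, BZ)
  read a, top B: go to s0, push ε → (s0, abab, Z)
  read a, top Z: go to s0, push BZ → (s0, bab, BZ)
  read b, top B: go to s1, push BB → (s1, ab, BBZ)
No transition applies at (s1, ab, BBZ); input not fully consumed.

Reject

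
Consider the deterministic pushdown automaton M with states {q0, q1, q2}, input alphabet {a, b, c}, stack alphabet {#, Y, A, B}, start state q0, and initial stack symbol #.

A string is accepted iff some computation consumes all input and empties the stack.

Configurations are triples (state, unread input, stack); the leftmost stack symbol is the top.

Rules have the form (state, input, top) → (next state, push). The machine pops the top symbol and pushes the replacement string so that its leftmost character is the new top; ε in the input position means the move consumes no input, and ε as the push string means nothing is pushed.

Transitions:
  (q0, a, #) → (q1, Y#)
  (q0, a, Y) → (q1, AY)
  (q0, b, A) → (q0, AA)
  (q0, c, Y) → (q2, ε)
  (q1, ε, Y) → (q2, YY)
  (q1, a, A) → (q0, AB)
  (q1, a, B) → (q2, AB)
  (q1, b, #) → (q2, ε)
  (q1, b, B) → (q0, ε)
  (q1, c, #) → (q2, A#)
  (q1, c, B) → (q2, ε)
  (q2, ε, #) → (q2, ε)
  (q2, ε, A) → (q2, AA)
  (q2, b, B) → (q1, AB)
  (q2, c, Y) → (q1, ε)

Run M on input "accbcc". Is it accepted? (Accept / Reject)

(q0, accbcc, #)
  read a, top #: go to q1, push Y# → (q1, ccbcc, Y#)
  ε-move, top Y: go to q2, push YY → (q2, ccbcc, YY#)
  read c, top Y: go to q1, push ε → (q1, cbcc, Y#)
  ε-move, top Y: go to q2, push YY → (q2, cbcc, YY#)
  read c, top Y: go to q1, push ε → (q1, bcc, Y#)
  ε-move, top Y: go to q2, push YY → (q2, bcc, YY#)
No transition applies at (q2, bcc, YY#); input not fully consumed.

Reject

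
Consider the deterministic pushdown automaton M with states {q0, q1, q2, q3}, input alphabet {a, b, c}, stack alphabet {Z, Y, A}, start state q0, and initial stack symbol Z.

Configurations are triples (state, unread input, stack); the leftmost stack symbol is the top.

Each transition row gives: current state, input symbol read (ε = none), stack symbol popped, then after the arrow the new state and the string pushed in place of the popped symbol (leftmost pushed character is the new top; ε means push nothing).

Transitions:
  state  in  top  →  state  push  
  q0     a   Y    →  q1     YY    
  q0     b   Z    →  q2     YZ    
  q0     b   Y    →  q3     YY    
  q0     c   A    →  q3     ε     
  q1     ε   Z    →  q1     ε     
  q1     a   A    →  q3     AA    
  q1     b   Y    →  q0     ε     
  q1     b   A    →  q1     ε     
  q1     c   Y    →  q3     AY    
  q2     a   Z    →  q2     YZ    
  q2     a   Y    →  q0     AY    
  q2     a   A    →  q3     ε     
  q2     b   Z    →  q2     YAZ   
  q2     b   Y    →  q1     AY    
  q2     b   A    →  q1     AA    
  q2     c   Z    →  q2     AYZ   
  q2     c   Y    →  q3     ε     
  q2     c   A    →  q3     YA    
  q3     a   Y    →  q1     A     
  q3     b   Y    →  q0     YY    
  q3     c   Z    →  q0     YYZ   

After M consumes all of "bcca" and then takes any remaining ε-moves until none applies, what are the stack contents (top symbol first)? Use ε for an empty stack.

(q0, bcca, Z)
  read b, top Z: go to q2, push YZ → (q2, cca, YZ)
  read c, top Y: go to q3, push ε → (q3, ca, Z)
  read c, top Z: go to q0, push YYZ → (q0, a, YYZ)
  read a, top Y: go to q1, push YY → (q1, ε, YYYZ)
All input consumed in state q1 with stack YYYZ.

YYYZ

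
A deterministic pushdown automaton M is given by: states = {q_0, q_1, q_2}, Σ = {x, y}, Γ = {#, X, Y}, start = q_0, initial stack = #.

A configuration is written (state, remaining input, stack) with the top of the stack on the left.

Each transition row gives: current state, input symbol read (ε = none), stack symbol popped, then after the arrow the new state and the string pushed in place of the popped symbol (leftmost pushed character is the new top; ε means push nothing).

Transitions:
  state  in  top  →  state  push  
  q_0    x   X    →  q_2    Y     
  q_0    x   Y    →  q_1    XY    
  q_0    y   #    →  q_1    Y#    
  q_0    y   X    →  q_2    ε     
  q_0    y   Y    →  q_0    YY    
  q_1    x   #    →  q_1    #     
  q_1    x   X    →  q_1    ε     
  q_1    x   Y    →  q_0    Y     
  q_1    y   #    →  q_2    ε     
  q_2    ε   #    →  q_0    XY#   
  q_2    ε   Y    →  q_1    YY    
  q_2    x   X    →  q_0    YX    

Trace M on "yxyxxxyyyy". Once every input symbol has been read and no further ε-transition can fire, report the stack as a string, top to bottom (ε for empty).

(q_0, yxyxxxyyyy, #)
  read y, top #: go to q_1, push Y# → (q_1, xyxxxyyyy, Y#)
  read x, top Y: go to q_0, push Y → (q_0, yxxxyyyy, Y#)
  read y, top Y: go to q_0, push YY → (q_0, xxxyyyy, YY#)
  read x, top Y: go to q_1, push XY → (q_1, xxyyyy, XYY#)
  read x, top X: go to q_1, push ε → (q_1, xyyyy, YY#)
  read x, top Y: go to q_0, push Y → (q_0, yyyy, YY#)
  read y, top Y: go to q_0, push YY → (q_0, yyy, YYY#)
  read y, top Y: go to q_0, push YY → (q_0, yy, YYYY#)
  read y, top Y: go to q_0, push YY → (q_0, y, YYYYY#)
  read y, top Y: go to q_0, push YY → (q_0, ε, YYYYYY#)
All input consumed in state q_0 with stack YYYYYY#.

YYYYYY#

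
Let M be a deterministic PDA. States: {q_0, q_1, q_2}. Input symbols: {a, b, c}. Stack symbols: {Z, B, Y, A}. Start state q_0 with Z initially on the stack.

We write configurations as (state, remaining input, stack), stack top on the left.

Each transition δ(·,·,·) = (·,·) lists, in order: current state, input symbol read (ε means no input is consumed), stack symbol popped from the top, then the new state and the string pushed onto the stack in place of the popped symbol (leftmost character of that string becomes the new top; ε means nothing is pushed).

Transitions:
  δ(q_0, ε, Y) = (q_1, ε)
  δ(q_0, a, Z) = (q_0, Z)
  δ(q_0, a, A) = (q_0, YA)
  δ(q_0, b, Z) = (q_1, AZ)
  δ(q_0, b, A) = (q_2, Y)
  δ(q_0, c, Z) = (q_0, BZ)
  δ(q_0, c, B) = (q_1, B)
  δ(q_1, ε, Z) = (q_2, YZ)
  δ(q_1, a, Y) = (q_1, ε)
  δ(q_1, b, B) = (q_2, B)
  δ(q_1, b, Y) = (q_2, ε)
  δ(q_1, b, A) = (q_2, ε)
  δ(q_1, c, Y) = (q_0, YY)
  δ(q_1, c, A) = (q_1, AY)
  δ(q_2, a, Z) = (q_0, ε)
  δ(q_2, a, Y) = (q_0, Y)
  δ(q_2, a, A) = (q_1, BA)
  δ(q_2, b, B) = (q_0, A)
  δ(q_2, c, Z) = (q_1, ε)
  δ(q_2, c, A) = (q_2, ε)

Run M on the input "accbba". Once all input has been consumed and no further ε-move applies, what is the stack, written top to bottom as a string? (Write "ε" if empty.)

(q_0, accbba, Z) ⊢ (q_0, ccbba, Z) ⊢ (q_0, cbba, BZ) ⊢ (q_1, bba, BZ) ⊢ (q_2, ba, BZ) ⊢ (q_0, a, AZ) ⊢ (q_0, ε, YAZ) ⊢ (q_1, ε, AZ)
All input consumed in state q_1 with stack AZ.

AZ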